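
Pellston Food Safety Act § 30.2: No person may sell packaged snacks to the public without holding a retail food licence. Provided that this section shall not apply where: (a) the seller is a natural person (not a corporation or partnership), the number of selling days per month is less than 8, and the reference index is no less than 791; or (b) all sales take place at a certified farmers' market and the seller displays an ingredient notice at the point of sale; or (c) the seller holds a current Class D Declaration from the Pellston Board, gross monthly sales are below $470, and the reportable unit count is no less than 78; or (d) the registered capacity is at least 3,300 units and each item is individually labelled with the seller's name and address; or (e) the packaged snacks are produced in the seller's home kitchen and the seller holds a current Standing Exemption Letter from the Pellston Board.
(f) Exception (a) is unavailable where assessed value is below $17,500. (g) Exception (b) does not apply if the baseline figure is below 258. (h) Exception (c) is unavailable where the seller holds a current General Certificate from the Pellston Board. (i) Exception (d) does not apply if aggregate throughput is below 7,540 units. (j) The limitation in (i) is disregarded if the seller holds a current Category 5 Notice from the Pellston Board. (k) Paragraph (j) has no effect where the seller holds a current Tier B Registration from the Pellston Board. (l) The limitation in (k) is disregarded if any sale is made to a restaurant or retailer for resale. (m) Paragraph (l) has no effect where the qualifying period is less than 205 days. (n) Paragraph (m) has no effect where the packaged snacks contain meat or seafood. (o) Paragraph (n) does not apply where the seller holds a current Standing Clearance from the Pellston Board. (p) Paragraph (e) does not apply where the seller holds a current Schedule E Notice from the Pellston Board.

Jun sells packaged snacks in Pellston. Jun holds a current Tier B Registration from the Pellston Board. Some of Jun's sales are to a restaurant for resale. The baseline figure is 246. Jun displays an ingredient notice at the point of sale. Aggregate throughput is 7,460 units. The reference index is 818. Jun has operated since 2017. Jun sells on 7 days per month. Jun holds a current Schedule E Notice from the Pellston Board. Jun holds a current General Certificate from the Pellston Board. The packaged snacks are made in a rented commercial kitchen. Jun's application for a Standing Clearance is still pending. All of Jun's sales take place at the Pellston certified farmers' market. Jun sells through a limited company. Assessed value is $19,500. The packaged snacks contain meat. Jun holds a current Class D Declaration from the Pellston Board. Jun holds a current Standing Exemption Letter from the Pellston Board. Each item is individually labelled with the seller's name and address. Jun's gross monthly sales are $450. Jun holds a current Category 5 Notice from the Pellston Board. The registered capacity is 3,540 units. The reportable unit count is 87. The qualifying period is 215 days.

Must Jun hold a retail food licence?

No — exception (d) applies; Jun is not required to hold a retail food licence.

Exception (a) requires that the seller is a natural person (not a corporation or partnership); but the seller operates through a limited company, so (a) is unavailable.
All of (b)'s requirements are met (all sales are at a certified farmers' market; an ingredient notice is displayed). But: (g) operates against (b): the baseline figure is 246, below the 258 limit. (b) is therefore removed.
Exception (c): a current Class D Declaration is held; gross monthly sales are $450, below the $470 limit; the reportable unit count is 87, meeting the 78 threshold — every condition holds. But applying paragraph (h): (h) operates against (c): a current General Certificate is held. Exception (c) does not apply.
Exception (d): the registered capacity is 3,540 units, meeting the 3,300 units threshold; items are individually labelled — every condition holds. Applying paragraphs (i)–(o): (i) is triggered (aggregate throughput is 7,460 units, below the 7,540 units limit), but is displaced by (j): (j) applies — a current Category 5 Notice is held. (k) is triggered (a current Tier B Registration is held), but is overridden by (l): (l) applies — some sales are to a restaurant for resale. (m), which would lift (l), does not operate here — the qualifying period is 215 days, not less than 205 days. Exception (d) stands.
Exception (e) requires that the packaged snacks are produced in the seller's home kitchen; but the packaged snacks are made in a commercial kitchen, not a home kitchen, so (e) is unavailable.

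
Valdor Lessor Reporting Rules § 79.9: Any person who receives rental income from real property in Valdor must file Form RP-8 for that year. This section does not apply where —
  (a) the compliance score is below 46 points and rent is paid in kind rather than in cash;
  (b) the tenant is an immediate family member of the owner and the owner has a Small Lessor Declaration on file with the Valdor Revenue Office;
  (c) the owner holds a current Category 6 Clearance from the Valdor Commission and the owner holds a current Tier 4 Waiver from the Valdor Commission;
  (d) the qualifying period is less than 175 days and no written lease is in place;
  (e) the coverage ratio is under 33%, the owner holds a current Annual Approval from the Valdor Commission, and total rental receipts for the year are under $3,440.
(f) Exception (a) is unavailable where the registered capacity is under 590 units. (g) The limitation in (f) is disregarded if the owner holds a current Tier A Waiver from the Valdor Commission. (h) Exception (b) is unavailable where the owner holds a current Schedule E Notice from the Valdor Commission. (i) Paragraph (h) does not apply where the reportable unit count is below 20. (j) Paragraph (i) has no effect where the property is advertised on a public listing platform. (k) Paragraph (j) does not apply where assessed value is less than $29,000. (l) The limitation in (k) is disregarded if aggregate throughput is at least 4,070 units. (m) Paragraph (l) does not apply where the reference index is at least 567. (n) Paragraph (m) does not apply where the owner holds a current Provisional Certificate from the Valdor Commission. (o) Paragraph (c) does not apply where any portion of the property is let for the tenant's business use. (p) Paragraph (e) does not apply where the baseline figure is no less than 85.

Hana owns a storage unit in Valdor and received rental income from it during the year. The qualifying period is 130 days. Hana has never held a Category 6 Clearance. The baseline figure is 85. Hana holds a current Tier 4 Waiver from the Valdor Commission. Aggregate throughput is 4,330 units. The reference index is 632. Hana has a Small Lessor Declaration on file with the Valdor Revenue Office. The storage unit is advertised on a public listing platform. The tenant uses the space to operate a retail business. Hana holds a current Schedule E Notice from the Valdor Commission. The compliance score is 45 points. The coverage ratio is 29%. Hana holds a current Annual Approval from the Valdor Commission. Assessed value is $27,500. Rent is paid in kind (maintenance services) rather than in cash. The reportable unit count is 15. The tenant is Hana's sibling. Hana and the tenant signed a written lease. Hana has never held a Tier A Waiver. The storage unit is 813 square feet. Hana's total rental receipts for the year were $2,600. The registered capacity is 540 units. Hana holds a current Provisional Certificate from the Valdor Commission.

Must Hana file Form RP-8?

Yes — Hana must file Form RP-8.

All of (a)'s requirements are met (the compliance score is 45 points, below the 46 points limit; rent is paid in kind). However, paragraphs (f)–(g) must be considered: (f) operates — the registered capacity is 540 units, under the 590 units limit. (g) is not engaged (the Tier A Waiver is not current), so (f) stands. So (a) is unavailable.
Exception (b): the tenant is an immediate family member; a Small Lessor Declaration is on file — every condition holds. But applying paragraphs (h)–(n): (h) is triggered — a current Schedule E Notice is held. (i) is triggered (the reportable unit count is 15, below the 20 limit), but is overridden by (j): (j) applies — the property is publicly advertised. (k) would limit (j) — assessed value is $27,500, less than the $29,000 limit — but (l) sets (k) aside: (l) applies — aggregate throughput is 4,330 units, meeting the 4,070 units threshold. (m) would limit (l) — the reference index is 632, meeting the 567 threshold — but (n) sets (m) aside: (n) operates against (m): a current Provisional Certificate is held. Exception (b) does not apply.
Exception (c) fails — there is no Category 6 Clearance in force.
Exception (d) does not apply: a written lease is in place.
All of (e)'s requirements are met (the coverage ratio is 29%, under the 33% limit; a current Annual Approval is held; total rental receipts for the year are $2,600, under the $3,440 limit). Turning to paragraph (p): (p) is triggered — the baseline figure is 85, meeting the 85 threshold. (e) is therefore removed.
No exception applies. The general rule governs.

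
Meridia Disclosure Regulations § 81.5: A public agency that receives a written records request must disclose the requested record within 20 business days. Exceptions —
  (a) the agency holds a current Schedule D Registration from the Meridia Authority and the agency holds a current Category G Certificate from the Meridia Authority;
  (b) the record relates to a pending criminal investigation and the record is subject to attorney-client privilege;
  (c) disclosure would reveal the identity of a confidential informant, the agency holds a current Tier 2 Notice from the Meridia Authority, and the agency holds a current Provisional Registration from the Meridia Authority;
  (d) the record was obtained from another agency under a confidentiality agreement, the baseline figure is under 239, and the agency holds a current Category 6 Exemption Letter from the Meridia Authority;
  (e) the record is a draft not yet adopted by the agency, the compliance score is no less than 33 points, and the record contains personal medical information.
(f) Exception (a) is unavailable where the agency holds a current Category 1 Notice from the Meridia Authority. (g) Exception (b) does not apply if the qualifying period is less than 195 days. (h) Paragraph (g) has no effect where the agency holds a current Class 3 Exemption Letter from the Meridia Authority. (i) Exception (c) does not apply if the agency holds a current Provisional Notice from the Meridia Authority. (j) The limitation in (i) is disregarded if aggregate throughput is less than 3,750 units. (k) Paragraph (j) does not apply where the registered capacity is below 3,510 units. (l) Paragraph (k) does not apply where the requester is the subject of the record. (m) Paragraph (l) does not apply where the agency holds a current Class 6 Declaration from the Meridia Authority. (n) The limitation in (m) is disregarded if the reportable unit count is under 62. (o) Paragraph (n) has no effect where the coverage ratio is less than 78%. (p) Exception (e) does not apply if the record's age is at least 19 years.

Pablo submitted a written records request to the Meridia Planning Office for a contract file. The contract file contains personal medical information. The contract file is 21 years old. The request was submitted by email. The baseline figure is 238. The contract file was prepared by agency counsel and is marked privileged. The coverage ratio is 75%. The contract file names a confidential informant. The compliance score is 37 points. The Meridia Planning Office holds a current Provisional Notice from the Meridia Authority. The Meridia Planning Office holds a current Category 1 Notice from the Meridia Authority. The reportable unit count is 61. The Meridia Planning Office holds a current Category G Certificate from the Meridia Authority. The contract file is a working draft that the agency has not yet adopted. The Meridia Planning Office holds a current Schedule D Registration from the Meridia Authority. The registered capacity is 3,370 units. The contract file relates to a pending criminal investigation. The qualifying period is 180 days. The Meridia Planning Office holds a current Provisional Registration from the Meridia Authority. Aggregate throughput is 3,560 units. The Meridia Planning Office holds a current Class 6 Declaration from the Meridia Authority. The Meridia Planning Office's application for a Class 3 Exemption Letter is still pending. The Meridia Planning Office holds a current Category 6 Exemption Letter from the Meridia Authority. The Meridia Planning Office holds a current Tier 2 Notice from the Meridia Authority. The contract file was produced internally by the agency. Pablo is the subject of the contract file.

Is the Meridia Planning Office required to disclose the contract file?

Exception (a): a current Schedule D Registration is held; a current Category G Certificate is held — every condition holds. But: (f) operates against (a): a current Category 1 Notice is held. Exception (a) does not apply.
Exception (b)'s conditions are all satisfied: the contract file relates to a pending investigation; the contract file is privileged. However, paragraphs (g)–(h) must be considered: (g) operates against (b): the qualifying period is 180 days, less than the 195 days limit. (h), which would lift (g), is not engaged — there is no Class 3 Exemption Letter in force. Exception (b) does not apply.
Exception (c)'s conditions are all satisfied: the contract file names a confidential informant; a current Tier 2 Notice is held; a current Provisional Registration is held. However, paragraphs (i)–(o) must be considered: (i) operates against (c): a current Provisional Notice is held. (j) is engaged (aggregate throughput is 3,560 units, less than the 3,750 units limit), but is overridden by (k): (k) operates — the registered capacity is 3,370 units, below the 3,510 units limit. (l) operates (Pablo is the subject of the contract file), but yields to (m): (m) operates against (l): a current Class 6 Declaration is held. (n) would limit (m) — the reportable unit count is 61, under the 62 limit — but (o) sets (n) aside: (o) operates against (n): the coverage ratio is 75%, less than the 78% limit. (c) is therefore removed.
Exception (d) requires that the record was obtained from another agency under a confidentiality agreement; but the contract file was produced internally, so (d) is unavailable.
Exception (e) is satisfied on its face — the contract file is an unadopted draft; the compliance score is 37 points, meeting the 33 points threshold; the contract file contains personal medical information. Turning to paragraph (p): (p) operates — the record's age is 21 years, meeting the 19 years threshold. So (e) is unavailable.
No exception applies. The general rule governs.

Yes — the Meridia Planning Office must disclose the contract file.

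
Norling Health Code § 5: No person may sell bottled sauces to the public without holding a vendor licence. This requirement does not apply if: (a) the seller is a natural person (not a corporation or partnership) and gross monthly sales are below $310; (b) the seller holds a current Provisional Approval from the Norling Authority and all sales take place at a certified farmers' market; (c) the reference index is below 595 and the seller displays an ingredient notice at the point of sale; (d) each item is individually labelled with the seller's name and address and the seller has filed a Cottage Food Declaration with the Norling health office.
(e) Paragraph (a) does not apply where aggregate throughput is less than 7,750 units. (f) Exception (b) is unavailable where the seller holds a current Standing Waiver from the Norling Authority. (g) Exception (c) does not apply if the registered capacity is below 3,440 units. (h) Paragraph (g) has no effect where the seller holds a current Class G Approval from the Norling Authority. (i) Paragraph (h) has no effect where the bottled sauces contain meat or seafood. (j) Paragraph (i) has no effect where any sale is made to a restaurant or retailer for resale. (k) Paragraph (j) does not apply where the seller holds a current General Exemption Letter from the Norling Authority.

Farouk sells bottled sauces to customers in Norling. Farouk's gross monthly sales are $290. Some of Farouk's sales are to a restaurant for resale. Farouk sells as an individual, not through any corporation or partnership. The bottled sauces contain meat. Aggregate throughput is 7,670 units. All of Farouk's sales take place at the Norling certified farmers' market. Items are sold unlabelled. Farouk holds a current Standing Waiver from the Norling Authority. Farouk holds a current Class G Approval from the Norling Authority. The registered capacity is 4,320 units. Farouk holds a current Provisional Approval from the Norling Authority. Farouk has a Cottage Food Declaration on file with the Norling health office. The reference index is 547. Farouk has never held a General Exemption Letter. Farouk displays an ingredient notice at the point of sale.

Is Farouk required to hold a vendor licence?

Exception (a)'s conditions are all satisfied: the seller is a natural person; gross monthly sales are $290, below the $310 limit. But: (e) operates against (a): aggregate throughput is 7,670 units, less than the 7,750 units limit. Exception (a) does not apply.
Exception (b): a current Provisional Approval is held; all sales are at a certified farmers' market — every condition holds. But: (f) operates — a current Standing Waiver is held. (b) is therefore removed.
All of (c)'s requirements are met (the reference index is 547, below the 595 limit; an ingredient notice is displayed). As to paragraphs (g)–(k): (g) is not engaged — the registered capacity is 4,320 units, not below 3,440 units. (c) remains available.
Exception (d) requires that each item is individually labelled with the seller's name and address; but items are sold unlabelled, so (d) is unavailable.

No — exception (c) applies; Farouk is not required to hold a vendor licence.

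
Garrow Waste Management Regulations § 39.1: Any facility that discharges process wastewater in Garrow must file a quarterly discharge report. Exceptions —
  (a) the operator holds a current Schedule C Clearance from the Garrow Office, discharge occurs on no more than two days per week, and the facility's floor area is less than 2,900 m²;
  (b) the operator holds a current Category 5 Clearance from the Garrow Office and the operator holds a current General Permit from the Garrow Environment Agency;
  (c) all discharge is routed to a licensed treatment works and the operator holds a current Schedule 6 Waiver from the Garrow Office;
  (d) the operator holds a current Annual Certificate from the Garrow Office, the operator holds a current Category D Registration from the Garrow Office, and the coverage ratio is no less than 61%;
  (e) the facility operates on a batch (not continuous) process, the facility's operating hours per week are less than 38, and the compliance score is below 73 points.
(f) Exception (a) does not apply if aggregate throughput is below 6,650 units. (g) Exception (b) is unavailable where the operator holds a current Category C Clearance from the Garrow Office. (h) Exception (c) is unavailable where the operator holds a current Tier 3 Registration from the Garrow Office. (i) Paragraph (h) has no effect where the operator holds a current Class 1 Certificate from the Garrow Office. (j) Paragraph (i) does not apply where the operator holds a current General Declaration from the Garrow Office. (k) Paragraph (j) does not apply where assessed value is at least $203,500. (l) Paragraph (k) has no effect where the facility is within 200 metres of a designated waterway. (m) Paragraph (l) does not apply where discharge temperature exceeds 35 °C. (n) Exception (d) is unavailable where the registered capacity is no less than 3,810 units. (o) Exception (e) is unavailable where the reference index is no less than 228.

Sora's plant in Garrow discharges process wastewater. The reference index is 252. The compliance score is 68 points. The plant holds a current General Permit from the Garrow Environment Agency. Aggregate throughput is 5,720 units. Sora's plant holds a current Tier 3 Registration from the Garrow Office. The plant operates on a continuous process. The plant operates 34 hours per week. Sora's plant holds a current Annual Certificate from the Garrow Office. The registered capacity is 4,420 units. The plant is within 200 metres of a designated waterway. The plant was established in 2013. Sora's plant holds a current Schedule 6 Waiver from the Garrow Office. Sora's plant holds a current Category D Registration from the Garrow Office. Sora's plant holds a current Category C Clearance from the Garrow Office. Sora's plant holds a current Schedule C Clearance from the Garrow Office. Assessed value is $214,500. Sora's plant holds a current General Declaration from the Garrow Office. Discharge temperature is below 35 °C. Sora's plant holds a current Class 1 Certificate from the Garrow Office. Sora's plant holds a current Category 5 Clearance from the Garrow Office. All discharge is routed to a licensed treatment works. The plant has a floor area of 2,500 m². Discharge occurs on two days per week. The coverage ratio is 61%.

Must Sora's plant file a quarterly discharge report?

Yes — Sora's plant must file a quarterly discharge report.

All of (a)'s requirements are met (a current Schedule C Clearance is held; discharge occurs on no more than two days per week; the facility's floor area is 2,500 m², less than the 2,900 m² limit). But applying paragraph (f): (f) is engaged — aggregate throughput is 5,720 units, below the 6,650 units limit. (a) is therefore removed.
Exception (b)'s conditions are all satisfied: a current Category 5 Clearance is held; a current General Permit is held. But: (g) is triggered — a current Category C Clearance is held. So (b) is unavailable.
Exception (c) is satisfied on its face — discharge is routed to a licensed treatment works; a current Schedule 6 Waiver is held. However, paragraphs (h)–(m) must be considered: (h) operates against (c): a current Tier 3 Registration is held. (i) is triggered (a current Class 1 Certificate is held), but is displaced by (j): (j) operates against (i): a current General Declaration is held. (k) would limit (j) — assessed value is $214,500, meeting the $203,500 threshold — but (l) sets (k) aside: (l) applies — the plant is within 200 m of a designated waterway. (m), which would lift (l), is inapplicable — discharge temperature is below 35 °C. Exception (c) does not apply.
All of (d)'s requirements are met (a current Annual Certificate is held; a current Category D Registration is held; the coverage ratio is 61%, meeting the 61% threshold). But: (n) applies — the registered capacity is 4,420 units, meeting the 3,810 units threshold. Exception (d) does not apply.
Exception (e) fails — the facility operates on a continuous process.
Every exception is unavailable, so the rule governs.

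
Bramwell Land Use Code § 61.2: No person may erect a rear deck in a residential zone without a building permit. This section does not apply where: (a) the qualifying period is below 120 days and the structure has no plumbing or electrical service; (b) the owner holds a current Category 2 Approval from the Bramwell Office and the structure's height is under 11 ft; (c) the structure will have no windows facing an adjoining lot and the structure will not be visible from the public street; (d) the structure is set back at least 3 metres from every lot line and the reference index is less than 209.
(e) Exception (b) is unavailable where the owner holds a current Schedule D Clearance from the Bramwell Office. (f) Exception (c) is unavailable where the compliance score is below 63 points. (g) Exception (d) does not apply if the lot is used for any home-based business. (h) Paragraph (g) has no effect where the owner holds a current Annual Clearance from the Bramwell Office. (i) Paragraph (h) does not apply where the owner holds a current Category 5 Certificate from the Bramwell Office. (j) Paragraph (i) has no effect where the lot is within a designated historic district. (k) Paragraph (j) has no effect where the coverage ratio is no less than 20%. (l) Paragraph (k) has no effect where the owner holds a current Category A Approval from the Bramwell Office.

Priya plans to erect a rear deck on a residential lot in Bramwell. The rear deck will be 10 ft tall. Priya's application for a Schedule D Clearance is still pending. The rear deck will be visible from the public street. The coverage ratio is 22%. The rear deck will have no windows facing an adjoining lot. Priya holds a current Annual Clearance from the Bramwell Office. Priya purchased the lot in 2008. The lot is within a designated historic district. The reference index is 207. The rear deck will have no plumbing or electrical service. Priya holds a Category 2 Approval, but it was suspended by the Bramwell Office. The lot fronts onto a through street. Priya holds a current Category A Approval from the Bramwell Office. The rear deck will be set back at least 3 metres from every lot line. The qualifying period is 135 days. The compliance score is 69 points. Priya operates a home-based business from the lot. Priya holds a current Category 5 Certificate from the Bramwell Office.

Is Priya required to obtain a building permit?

Exception (a) requires that the qualifying period is below 120 days; but the qualifying period is 135 days, not below 120 days, so (a) is unavailable.
Exception (b) does not apply: the Category 2 Approval is not current.
Exception (c) fails — the structure will be visible from the street.
All of (d)'s requirements are met (the setback is at least 3 m on every side; the reference index is 207, less than the 209 limit). Considering the limiting provisions: (g) applies (a home-based business operates on the lot), but is displaced by (h): (h) is triggered — a current Annual Clearance is held. (i) is triggered (a current Category 5 Certificate is held), but is set aside by (j): (j) operates against (i): the lot is in a historic district. (k) applies (the coverage ratio is 22%, meeting the 20% threshold), but is displaced by (l): (l) operates against (k): a current Category A Approval is held. So (d) applies.

No — exception (d) applies; Priya does not need a building permit.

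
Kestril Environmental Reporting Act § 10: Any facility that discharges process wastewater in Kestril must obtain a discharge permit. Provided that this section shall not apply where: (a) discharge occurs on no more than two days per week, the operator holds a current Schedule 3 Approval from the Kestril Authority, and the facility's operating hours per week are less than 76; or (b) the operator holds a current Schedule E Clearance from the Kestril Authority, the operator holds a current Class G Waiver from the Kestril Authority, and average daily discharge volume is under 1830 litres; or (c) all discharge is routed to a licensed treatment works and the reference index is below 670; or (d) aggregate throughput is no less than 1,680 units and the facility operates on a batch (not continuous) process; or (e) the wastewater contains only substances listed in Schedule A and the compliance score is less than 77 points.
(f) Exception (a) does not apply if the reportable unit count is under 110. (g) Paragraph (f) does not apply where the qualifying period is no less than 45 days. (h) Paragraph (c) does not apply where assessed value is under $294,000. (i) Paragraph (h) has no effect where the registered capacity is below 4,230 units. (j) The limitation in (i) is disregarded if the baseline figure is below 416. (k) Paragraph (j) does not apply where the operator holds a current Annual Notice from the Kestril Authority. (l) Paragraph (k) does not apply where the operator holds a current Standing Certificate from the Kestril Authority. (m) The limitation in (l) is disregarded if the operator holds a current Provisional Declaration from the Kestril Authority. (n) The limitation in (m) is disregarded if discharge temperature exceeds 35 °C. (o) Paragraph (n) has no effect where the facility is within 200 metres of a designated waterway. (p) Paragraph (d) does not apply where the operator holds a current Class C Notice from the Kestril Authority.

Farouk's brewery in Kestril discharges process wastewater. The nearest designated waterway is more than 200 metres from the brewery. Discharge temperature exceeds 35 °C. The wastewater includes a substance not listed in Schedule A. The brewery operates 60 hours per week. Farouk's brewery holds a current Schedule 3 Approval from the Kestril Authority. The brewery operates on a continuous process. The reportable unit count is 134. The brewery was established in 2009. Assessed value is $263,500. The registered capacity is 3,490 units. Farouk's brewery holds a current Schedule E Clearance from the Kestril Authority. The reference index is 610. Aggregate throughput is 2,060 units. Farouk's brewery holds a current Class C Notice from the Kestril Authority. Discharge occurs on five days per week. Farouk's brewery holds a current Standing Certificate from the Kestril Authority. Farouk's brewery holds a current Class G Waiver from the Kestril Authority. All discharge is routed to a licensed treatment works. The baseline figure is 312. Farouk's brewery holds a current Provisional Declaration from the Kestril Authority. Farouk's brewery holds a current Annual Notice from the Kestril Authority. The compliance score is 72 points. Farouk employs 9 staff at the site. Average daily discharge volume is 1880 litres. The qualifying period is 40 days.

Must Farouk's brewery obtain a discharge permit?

Yes — Farouk's brewery must obtain a discharge permit.

Exception (a) does not apply: discharge occurs on five days per week.
Exception (b) does not apply: average daily discharge volume is 1880 litres, not under 1830 litres.
Exception (c): discharge is routed to a licensed treatment works; the reference index is 610, below the 670 limit — every condition holds. But applying paragraphs (h)–(o): (h) is triggered — assessed value is $263,500, under the $294,000 limit. (i) is triggered (the registered capacity is 3,490 units, below the 4,230 units limit), but is overridden by (j): (j) is engaged — the baseline figure is 312, below the 416 limit. (k) is engaged (a current Annual Notice is held), but yields to (l): (l) is triggered — a current Standing Certificate is held. (m) is engaged (a current Provisional Declaration is held), but is overridden by (n): (n) operates against (m): discharge temperature exceeds 35 °C. (o) does not operate here (the brewery is more than 200 m from any designated waterway), so (n) stands. Exception (c) does not apply.
Exception (d) requires that the facility operates on a batch (not continuous) process; but the facility operates on a continuous process, so (d) is unavailable.
Exception (e) does not apply: the wastewater includes a non-Schedule-A substance.
Every exception is unavailable, so the rule governs.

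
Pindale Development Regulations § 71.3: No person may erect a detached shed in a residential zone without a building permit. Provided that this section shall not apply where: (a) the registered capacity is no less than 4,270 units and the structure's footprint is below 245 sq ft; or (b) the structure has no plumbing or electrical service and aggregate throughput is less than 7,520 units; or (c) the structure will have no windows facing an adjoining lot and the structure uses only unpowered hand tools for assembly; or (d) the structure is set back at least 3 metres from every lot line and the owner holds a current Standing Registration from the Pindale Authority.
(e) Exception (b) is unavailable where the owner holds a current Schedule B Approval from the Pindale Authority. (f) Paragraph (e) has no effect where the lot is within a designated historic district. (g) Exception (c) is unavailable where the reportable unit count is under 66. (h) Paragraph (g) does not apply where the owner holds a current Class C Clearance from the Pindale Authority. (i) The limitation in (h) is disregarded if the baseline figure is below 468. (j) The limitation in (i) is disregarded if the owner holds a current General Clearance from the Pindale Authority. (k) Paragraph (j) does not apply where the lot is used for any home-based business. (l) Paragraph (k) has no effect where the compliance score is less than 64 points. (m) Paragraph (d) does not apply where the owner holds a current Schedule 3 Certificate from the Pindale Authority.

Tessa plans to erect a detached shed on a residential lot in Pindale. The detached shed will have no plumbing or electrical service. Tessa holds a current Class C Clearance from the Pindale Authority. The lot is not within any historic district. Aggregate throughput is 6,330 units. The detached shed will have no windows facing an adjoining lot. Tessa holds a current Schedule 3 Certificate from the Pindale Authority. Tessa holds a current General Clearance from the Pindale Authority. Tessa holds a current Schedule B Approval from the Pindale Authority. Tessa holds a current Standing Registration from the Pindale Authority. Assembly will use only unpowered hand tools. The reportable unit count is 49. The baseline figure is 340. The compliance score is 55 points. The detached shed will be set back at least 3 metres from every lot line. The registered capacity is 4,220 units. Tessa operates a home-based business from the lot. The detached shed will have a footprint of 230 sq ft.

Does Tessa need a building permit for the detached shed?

Exception (a) requires that the registered capacity is no less than 4,270 units; but the registered capacity is 4,220 units, short of 4,270 units, so (a) is unavailable.
All of (b)'s requirements are met (there is no plumbing or electrical service; aggregate throughput is 6,330 units, less than the 7,520 units limit). But: (e) is triggered — a current Schedule B Approval is held. (f), which would lift (e), is not engaged — the lot is not in a historic district. (b) is therefore removed.
Exception (c)'s conditions are all satisfied: no windows face an adjoining lot; assembly uses only hand tools. Under paragraphs (g)–(l): (g) operates (the reportable unit count is 49, under the 66 limit), but is overridden by (h): (h) operates against (g): a current Class C Clearance is held. (i) is engaged (the baseline figure is 340, below the 468 limit), but yields to (j): (j) operates against (i): a current General Clearance is held. (k) would limit (j) — a home-based business operates on the lot — but (l) sets (k) aside: (l) operates against (k): the compliance score is 55 points, less than the 64 points limit. Exception (c) stands.
All of (d)'s requirements are met (the setback is at least 3 m on every side; a current Standing Registration is held). But applying paragraph (m): (m) operates against (d): a current Schedule 3 Certificate is held. (d) is therefore removed.

No — exception (c) applies; Tessa does not need a building permit.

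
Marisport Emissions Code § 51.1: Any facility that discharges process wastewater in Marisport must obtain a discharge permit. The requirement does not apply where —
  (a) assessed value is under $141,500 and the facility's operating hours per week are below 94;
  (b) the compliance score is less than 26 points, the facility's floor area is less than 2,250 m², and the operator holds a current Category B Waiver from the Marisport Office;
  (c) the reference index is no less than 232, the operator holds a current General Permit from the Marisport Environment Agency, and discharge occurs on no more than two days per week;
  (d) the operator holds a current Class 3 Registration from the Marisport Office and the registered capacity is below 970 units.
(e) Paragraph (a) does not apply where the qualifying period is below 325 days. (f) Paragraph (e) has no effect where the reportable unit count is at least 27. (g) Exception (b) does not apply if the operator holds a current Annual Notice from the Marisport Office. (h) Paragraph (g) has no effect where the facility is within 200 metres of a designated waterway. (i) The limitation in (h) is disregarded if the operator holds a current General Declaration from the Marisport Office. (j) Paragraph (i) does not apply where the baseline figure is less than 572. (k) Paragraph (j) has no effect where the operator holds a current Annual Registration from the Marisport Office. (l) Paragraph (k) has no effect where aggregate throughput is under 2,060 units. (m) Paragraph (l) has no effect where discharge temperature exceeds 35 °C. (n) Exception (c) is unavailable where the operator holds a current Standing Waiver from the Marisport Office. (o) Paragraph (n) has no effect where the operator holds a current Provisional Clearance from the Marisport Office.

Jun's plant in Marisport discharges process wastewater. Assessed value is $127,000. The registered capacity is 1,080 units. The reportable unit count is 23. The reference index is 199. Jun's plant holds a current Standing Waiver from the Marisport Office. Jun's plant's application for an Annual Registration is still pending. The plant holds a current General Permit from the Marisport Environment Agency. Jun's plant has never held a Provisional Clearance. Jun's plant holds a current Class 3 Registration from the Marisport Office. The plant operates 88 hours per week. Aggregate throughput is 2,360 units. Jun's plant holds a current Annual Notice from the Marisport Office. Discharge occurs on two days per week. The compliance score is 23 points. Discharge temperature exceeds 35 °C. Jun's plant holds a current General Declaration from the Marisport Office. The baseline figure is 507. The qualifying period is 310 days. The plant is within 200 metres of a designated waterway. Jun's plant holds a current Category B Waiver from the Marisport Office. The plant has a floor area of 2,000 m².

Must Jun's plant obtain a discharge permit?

Exception (a): assessed value is $127,000, under the $141,500 limit; the facility's operating hours per week are 88, below the 94 limit — every condition holds. Turning to paragraphs (e)–(f): (e) operates against (a): the qualifying period is 310 days, below the 325 days limit. (f), which would lift (e), does not operate here — the reportable unit count is 23, short of 27. (a) is therefore removed.
Exception (b) is satisfied on its face — the compliance score is 23 points, less than the 26 points limit; the facility's floor area is 2,000 m², less than the 2,250 m² limit; a current Category B Waiver is held. Considering the limiting provisions: (g) would limit (b) — a current Annual Notice is held — but (h) sets (g) aside: (h) operates — the plant is within 200 m of a designated waterway. (i) would limit (h) — a current General Declaration is held — but (j) sets (i) aside: (j) operates against (i): the baseline figure is 507, less than the 572 limit. (k) is inapplicable (there is no Annual Registration in force), so (j) stands. (b) remains available.
Exception (c) fails — the reference index is 199, short of 232.
Exception (d) requires that the registered capacity is below 970 units; but the registered capacity is 1,080 units, not below 970 units, so (d) is unavailable.

No — exception (b) applies; Jun's plant is not required to obtain a discharge permit.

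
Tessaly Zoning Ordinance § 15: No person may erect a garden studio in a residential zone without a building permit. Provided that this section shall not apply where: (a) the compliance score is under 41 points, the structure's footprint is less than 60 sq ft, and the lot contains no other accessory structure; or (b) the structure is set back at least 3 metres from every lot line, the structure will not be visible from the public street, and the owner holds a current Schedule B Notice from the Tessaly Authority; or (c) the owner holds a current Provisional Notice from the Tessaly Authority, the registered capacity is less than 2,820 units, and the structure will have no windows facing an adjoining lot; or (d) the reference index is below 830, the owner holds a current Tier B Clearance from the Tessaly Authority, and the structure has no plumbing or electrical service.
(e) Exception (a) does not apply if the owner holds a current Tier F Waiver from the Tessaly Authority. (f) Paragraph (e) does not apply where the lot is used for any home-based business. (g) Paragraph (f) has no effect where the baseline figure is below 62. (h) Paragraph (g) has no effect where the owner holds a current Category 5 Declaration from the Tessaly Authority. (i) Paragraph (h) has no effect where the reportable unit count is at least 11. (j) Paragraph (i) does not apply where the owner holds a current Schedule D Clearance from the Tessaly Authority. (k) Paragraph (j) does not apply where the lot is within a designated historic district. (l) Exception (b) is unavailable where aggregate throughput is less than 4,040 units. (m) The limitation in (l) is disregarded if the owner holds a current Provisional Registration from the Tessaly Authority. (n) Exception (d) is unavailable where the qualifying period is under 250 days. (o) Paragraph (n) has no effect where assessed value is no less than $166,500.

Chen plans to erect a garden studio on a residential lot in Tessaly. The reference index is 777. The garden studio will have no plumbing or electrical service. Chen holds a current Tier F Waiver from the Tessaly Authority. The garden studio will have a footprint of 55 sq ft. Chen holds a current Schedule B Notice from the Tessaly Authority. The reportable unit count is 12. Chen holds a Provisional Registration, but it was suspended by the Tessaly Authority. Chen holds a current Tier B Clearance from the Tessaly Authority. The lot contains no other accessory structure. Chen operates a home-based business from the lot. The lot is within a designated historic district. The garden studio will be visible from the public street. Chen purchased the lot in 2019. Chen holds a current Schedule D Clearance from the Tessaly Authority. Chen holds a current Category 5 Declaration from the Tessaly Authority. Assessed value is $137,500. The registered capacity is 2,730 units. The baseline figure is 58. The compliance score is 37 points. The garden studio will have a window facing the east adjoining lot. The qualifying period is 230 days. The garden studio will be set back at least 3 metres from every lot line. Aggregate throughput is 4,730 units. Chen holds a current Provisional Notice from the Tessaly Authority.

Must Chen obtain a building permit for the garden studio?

Exception (a) is satisfied on its face — the compliance score is 37 points, under the 41 points limit; the structure's footprint is 55 sq ft, less than the 60 sq ft limit; the lot has no other accessory structure. But applying paragraphs (e)–(k): (e) is engaged — a current Tier F Waiver is held. (f) is triggered (a home-based business operates on the lot), but is itself disapplied by (g): (g) is triggered — the baseline figure is 58, below the 62 limit. (h) would limit (g) — a current Category 5 Declaration is held — but (i) sets (h) aside: (i) operates against (h): the reportable unit count is 12, meeting the 11 threshold. (j) would limit (i) — a current Schedule D Clearance is held — but (k) sets (j) aside: (k) applies — the lot is in a historic district. (a) is therefore removed.
Exception (b) does not apply: the structure will be visible from the street.
Exception (c) fails — a window faces an adjoining lot.
All of (d)'s requirements are met (the reference index is 777, below the 830 limit; a current Tier B Clearance is held; there is no plumbing or electrical service). However, paragraphs (n)–(o) must be considered: (n) is engaged — the qualifying period is 230 days, under the 250 days limit. (o) is not engaged (assessed value is $137,500, short of $166,500), so (n) stands. Exception (d) does not apply.
None of the exceptions is available; § 15 applies in full.

Yes — Chen must obtain a building permit.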